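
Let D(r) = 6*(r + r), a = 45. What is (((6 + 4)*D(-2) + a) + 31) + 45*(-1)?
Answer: -209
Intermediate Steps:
D(r) = 12*r (D(r) = 6*(2*r) = 12*r)
(((6 + 4)*D(-2) + a) + 31) + 45*(-1) = (((6 + 4)*(12*(-2)) + 45) + 31) + 45*(-1) = ((10*(-24) + 45) + 31) - 45 = ((-240 + 45) + 31) - 45 = (-195 + 31) - 45 = -164 - 45 = -209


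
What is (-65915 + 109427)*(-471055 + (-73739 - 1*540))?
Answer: -23728573008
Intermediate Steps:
(-65915 + 109427)*(-471055 + (-73739 - 1*540)) = 43512*(-471055 + (-73739 - 540)) = 43512*(-471055 - 74279) = 43512*(-545334) = -23728573008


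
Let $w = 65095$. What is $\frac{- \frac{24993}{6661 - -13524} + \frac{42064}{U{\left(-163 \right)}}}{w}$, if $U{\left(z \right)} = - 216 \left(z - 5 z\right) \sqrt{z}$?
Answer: $- \frac{24993}{1313942575} + \frac{2629 i \sqrt{163}}{93393488970} \approx -1.9021 \cdot 10^{-5} + 3.5939 \cdot 10^{-7} i$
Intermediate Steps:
$U{\left(z \right)} = 864 z^{\frac{3}{2}}$ ($U{\left(z \right)} = - 216 \left(- 4 z\right) \sqrt{z} = 864 z \sqrt{z} = 864 z^{\frac{3}{2}}$)
$\frac{- \frac{24993}{6661 - -13524} + \frac{42064}{U{\left(-163 \right)}}}{w} = \frac{- \frac{24993}{6661 - -13524} + \frac{42064}{864 \left(-163\right)^{\frac{3}{2}}}}{65095} = \left(- \frac{24993}{6661 + 13524} + \frac{42064}{864 \left(- 163 i \sqrt{163}\right)}\right) \frac{1}{65095} = \left(- \frac{24993}{20185} + \frac{42064}{\left(-140832\right) i \sqrt{163}}\right) \frac{1}{65095} = \left(\left(-24993\right) \frac{1}{20185} + 42064 \frac{i \sqrt{163}}{22955616}\right) \frac{1}{65095} = \left(- \frac{24993}{20185} + \frac{2629 i \sqrt{163}}{1434726}\right) \frac{1}{65095} = - \frac{24993}{1313942575} + \frac{2629 i \sqrt{163}}{93393488970}$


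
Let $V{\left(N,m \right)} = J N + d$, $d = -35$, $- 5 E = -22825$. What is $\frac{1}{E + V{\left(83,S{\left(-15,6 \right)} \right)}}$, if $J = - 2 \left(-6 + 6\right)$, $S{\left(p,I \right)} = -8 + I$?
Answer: $\frac{1}{4530} \approx 0.00022075$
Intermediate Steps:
$E = 4565$ ($E = \left(- \frac{1}{5}\right) \left(-22825\right) = 4565$)
$J = 0$ ($J = \left(-2\right) 0 = 0$)
$V{\left(N,m \right)} = -35$ ($V{\left(N,m \right)} = 0 N - 35 = 0 - 35 = -35$)
$\frac{1}{E + V{\left(83,S{\left(-15,6 \right)} \right)}} = \frac{1}{4565 - 35} = \frac{1}{4530}$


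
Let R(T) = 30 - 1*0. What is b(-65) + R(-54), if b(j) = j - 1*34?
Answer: -69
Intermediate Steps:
R(T) = 30 (R(T) = 30 + 0 = 30)
b(j) = -34 + j (b(j) = j - 34 = -34 + j)
b(-65) + R(-54) = (-34 - 65) + 30 = -99 + 30 = -69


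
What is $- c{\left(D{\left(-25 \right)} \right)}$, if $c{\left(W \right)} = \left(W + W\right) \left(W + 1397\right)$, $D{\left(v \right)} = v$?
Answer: $68600$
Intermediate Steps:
$c{\left(W \right)} = 2 W \left(1397 + W\right)$
$- c{\left(D{\left(-25 \right)} \right)} = - 2 \left(-25\right) \left(1397 - 25\right) = - 2 \left(-25\right) 1372 = \left(-1\right) \left(-68600\right) = 68600$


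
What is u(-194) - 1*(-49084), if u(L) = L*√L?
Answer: 49084 - 194*I*√194 ≈ 49084.0 - 2702.1*I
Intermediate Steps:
u(L) = L^(3/2)
u(-194) - 1*(-49084) = (-194)^(3/2) - 1*(-49084) = -194*I*√194 + 49084 = 49084 - 194*I*√194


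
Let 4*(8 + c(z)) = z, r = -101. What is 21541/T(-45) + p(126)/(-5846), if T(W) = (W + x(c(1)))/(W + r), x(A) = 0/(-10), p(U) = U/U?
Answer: 18385588111/263070 ≈ 69889.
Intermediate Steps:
p(U) = 1
c(z) = -8 + z/4
x(A) = 0 (x(A) = 0*(-1/10) = 0)
T(W) = W/(-101 + W) (T(W) = (W + 0)/(W - 101) = W/(-101 + W))
21541/T(-45) + p(126)/(-5846) = 21541/((-45/(-101 - 45))) + 1/(-5846) = 21541/((-45/(-146))) + 1*(-1/5846) = 21541/((-45*(-1/146))) - 1/5846 = 21541/(45/146) - 1/5846 = 21541*(146/45) - 1/5846 = 3144986/45 - 1/5846 = 18385588111/263070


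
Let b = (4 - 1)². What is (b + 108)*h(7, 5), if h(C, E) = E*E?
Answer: 2925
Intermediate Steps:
h(C, E) = E²
b = 9 (b = 3² = 9)
(b + 108)*h(7, 5) = (9 + 108)*5² = 117*25 = 2925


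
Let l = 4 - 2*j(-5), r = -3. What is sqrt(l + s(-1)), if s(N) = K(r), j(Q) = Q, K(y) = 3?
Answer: sqrt(17) ≈ 4.1231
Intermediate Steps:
s(N) = 3
l = 14 (l = 4 - 2*(-5) = 4 + 10 = 14)
sqrt(l + s(-1)) = sqrt(14 + 3) = sqrt(17)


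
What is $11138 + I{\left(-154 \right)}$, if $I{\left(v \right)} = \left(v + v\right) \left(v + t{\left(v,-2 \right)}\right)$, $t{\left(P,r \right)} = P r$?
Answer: $-36294$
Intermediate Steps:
$I{\left(v \right)} = - 2 v^{2}$ ($I{\left(v \right)} = \left(v + v\right) \left(v + v \left(-2\right)\right) = 2 v \left(v - 2 v\right) = 2 v \left(- v\right) = - 2 v^{2}$)
$11138 + I{\left(-154 \right)} = 11138 - 2 \left(-154\right)^{2} = 11138 - 47432 = -36294$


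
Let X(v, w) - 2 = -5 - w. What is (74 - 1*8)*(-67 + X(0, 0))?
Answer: -4620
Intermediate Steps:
X(v, w) = -3 - w (X(v, w) = 2 + (-5 - w) = -3 - w)
(74 - 1*8)*(-67 + X(0, 0)) = (74 - 1*8)*(-67 + (-3 - 1*0)) = (74 - 8)*(-67 + (-3 + 0)) = 66*(-67 - 3) = 66*(-70) = -4620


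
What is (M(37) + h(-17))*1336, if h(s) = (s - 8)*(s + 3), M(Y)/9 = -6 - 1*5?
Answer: 335336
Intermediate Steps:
M(Y) = -99 (M(Y) = 9*(-6 - 1*5) = 9*(-6 - 5) = 9*(-11) = -99)
h(s) = (-8 + s)*(3 + s)
(M(37) + h(-17))*1336 = (-99 + (-24 + (-17)**2 - 5*(-17)))*1336 = (-99 + (-24 + 289 + 85))*1336 = (-99 + 350)*1336 = 251*1336 = 335336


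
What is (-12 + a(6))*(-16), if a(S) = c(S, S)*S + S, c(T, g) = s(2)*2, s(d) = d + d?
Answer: -672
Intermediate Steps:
s(d) = 2*d
c(T, g) = 8 (c(T, g) = (2*2)*2 = 4*2 = 8)
a(S) = 9*S (a(S) = 8*S + S = 9*S)
(-12 + a(6))*(-16) = (-12 + 9*6)*(-16) = (-12 + 54)*(-16) = 42*(-16) = -672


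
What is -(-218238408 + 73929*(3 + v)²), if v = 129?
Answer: -1069900488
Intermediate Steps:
-(-218238408 + 73929*(3 + v)²) = -(-218238408 + 73929*(3 + 129)²) = -73929/(1/(132² - 2952)) = -73929/(1/(17424 - 2952)) = -73929/(1/14472) = -73929/1/14472 = -73929*14472 = -1069900488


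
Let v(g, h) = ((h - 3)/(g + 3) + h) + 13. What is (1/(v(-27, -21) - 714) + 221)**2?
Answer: 25389235600/519841 ≈ 48840.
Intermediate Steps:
v(g, h) = 13 + h + (-3 + h)/(3 + g) (v(g, h) = ((-3 + h)/(3 + g) + h) + 13 = (h + (-3 + h)/(3 + g)) + 13 = 13 + h + (-3 + h)/(3 + g))
(1/(v(-27, -21) - 714) + 221)**2 = (1/((36 + 4*(-21) + 13*(-27) - 27*(-21))/(3 - 27) - 714) + 221)**2 = (1/((36 - 84 - 351 + 567)/(-24) - 714) + 221)**2 = (1/(-1/24*168 - 714) + 221)**2 = (1/(-7 - 714) + 221)**2 = (1/(-721) + 221)**2 = (-1/721 + 221)**2 = (159340/721)**2 = 25389235600/519841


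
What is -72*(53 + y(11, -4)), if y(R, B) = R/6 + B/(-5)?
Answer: -20028/5 ≈ -4005.6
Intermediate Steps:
y(R, B) = -B/5 + R/6 (y(R, B) = R*(1/6) + B*(-1/5) = R/6 - B/5 = -B/5 + R/6)
-72*(53 + y(11, -4)) = -72*(53 + (-1/5*(-4) + (1/6)*11)) = -72*(53 + (4/5 + 11/6)) = -72*(53 + 79/30) = -72*1669/30 = -20028/5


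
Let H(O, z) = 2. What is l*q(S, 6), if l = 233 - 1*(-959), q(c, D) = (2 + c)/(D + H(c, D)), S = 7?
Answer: 1341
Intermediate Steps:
q(c, D) = (2 + c)/(2 + D) (q(c, D) = (2 + c)/(D + 2) = (2 + c)/(2 + D))
l = 1192 (l = 233 + 959 = 1192)
l*q(S, 6) = 1192*((2 + 7)/(2 + 6)) = 1192*(9/8) = 1341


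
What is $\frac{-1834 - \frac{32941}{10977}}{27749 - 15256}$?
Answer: $- \frac{20164759}{137135661} \approx -0.14704$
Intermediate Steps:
$\frac{-1834 - \frac{32941}{10977}}{27749 - 15256} = \frac{-1834 - \frac{32941}{10977}}{12493} = \left(-1834 - \frac{32941}{10977}\right) \frac{1}{12493} = \left(- \frac{20164759}{10977}\right) \frac{1}{12493} = - \frac{20164759}{137135661}$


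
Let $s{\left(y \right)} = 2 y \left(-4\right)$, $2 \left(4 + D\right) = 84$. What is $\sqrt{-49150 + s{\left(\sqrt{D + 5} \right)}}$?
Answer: $\sqrt{-49150 - 8 \sqrt{43}} \approx 221.82 i$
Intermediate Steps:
$D = 38$ ($D = -4 + \frac{1}{2} \cdot 84 = -4 + 42 = 38$)
$s{\left(y \right)} = - 8 y$
$\sqrt{-49150 + s{\left(\sqrt{D + 5} \right)}} = \sqrt{-49150 - 8 \sqrt{38 + 5}} = \sqrt{-49150 - 8 \sqrt{43}}$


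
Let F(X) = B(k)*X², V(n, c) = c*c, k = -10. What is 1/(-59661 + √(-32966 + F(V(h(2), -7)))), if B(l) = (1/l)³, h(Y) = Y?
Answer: -19887000/1186489296467 - 10*I*√329684010/3559467889401 ≈ -1.6761e-5 - 5.1011e-8*I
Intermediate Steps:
B(l) = l⁻³
V(n, c) = c²
F(X) = -X²/1000 (F(X) = X²/(-10)³ = -X²/1000)
1/(-59661 + √(-32966 + F(V(h(2), -7)))) = 1/(-59661 + √(-32966 - ((-7)²)²/1000)) = 1/(-59661 + √(-32966 - 1/1000*49²)) = 1/(-59661 + √(-32966 - 1/1000*2401)) = 1/(-59661 + √(-32966 - 2401/1000)) = 1/(-59661 + √(-32968401/1000)) = 1/(-59661 + I*√329684010/100)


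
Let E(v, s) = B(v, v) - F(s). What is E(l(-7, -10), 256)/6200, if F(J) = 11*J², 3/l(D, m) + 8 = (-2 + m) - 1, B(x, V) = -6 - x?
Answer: -5046313/43400 ≈ -116.27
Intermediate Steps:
l(D, m) = 3/(-11 + m) (l(D, m) = 3/(-8 + ((-2 + m) - 1)) = 3/(-8 + (-3 + m)) = 3/(-11 + m))
E(v, s) = -6 - v - 11*s² (E(v, s) = (-6 - v) - 11*s² = -6 - v - 11*s²)
E(l(-7, -10), 256)/6200 = (-6 - 3/(-11 - 10) - 11*256²)/6200 = (-6 - 3/(-21) - 11*65536)*(1/6200) = (-6 - 3*(-1)/21 - 720896)*(1/6200) = (-6 - 1*(-⅐) - 720896)*(1/6200) = (-6 + ⅐ - 720896)*(1/6200) = -5046313/7*1/6200 = -5046313/43400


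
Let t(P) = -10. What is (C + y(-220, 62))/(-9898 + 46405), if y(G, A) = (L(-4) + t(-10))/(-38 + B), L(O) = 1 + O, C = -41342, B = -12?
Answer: -689029/608450 ≈ -1.1324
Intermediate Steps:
y(G, A) = 13/50 (y(G, A) = ((1 - 4) - 10)/(-38 - 12) = (-3 - 10)/(-50) = -13*(-1/50) = 13/50)
(C + y(-220, 62))/(-9898 + 46405) = (-41342 + 13/50)/(-9898 + 46405) = -2067087/50/36507 = -2067087/50*1/36507 = -689029/608450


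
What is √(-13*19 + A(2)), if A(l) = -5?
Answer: 6*I*√7 ≈ 15.875*I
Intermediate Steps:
√(-13*19 + A(2)) = √(-13*19 - 5) = √(-247 - 5) = √(-252) = 6*I*√7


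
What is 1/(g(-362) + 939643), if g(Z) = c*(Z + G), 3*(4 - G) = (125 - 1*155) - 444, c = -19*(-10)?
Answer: 1/901643 ≈ 1.1091e-6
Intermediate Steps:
c = 190
G = 162 (G = 4 - ((125 - 1*155) - 444)/3 = 4 - ((125 - 155) - 444)/3 = 4 - (-30 - 444)/3 = 4 - ⅓*(-474) = 4 + 158 = 162)
g(Z) = 30780 + 190*Z (g(Z) = 190*(Z + 162) = 190*(162 + Z) = 30780 + 190*Z)
1/(g(-362) + 939643) = 1/((30780 + 190*(-362)) + 939643) = 1/((30780 - 68780) + 939643) = 1/(-38000 + 939643) = 1/901643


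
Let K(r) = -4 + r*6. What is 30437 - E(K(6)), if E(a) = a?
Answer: 30405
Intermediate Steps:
K(r) = -4 + 6*r
30437 - E(K(6)) = 30437 - (-4 + 6*6) = 30437 - (-4 + 36) = 30437 - 1*32 = 30437 - 32 = 30405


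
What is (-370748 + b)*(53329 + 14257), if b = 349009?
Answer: -1469252054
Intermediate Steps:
(-370748 + b)*(53329 + 14257) = (-370748 + 349009)*(53329 + 14257) = -21739*67586 = -1469252054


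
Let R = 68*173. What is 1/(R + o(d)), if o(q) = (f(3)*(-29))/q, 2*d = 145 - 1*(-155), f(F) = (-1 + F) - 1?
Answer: 150/1764571 ≈ 8.5006e-5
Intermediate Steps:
R = 11764
f(F) = -2 + F
d = 150 (d = (145 - 1*(-155))/2 = (145 + 155)/2 = (½)*300 = 150)
o(q) = -29/q (o(q) = ((-2 + 3)*(-29))/q = (1*(-29))/q = -29/q)
1/(R + o(d)) = 1/(11764 - 29/150) = 1/(1764571/150) = 150/1764571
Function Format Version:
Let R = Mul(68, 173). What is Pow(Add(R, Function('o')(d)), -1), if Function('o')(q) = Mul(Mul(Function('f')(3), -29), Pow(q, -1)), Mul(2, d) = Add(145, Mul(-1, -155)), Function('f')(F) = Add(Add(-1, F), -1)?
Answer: Rational(150, 1764571) ≈ 8.5006e-5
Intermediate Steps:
R = 11764
Function('f')(F) = Add(-2, F)
d = 150 (d = Mul(Rational(1, 2), Add(145, Mul(-1, -155))) = Mul(Rational(1, 2), Add(145, 155)) = Mul(Rational(1, 2), 300) = 150)
Function('o')(q) = Mul(-29, Pow(q, -1)) (Function('o')(q) = Mul(Mul(Add(-2, 3), -29), Pow(q, -1)) = Mul(Mul(1, -29), Pow(q, -1)) = Mul(-29, Pow(q, -1)))
Pow(Add(R, Function('o')(d)), -1) = Pow(Add(11764, Mul(-29, Pow(150, -1))), -1) = Pow(Add(11764, Mul(-29, Rational(1, 150))), -1) = Pow(Add(11764, Rational(-29, 150)), -1) = Pow(Rational(1764571, 150), -1) = Rational(150, 1764571)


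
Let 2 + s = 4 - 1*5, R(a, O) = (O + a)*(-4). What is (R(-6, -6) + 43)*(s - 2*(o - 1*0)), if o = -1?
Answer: -91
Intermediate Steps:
R(a, O) = -4*O - 4*a
s = -3 (s = -2 + (4 - 1*5) = -2 + (4 - 5) = -2 - 1 = -3)
(R(-6, -6) + 43)*(s - 2*(o - 1*0)) = ((-4*(-6) - 4*(-6)) + 43)*(-3 - 2*(-1 - 1*0)) = ((24 + 24) + 43)*(-3 - 2*(-1 + 0)) = (48 + 43)*(-3 - 2*(-1)) = 91*(-3 + 2) = 91*(-1) = -91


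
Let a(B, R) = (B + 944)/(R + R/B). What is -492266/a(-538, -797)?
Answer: 105342216537/109214 ≈ 9.6455e+5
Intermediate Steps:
a(B, R) = (944 + B)/(R + R/B)
-492266/a(-538, -797) = -492266*797*(1 - 538)/(538*(944 - 538)) = -492266/((-538*(-1/797)*406/(-537))) = -492266/((-538*(-1/797)*(-1/537)*406)) = -492266/(-218428/427989) = -492266*(-427989/218428) = 105342216537/109214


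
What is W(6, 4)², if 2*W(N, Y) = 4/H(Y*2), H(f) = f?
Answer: 1/16 ≈ 0.062500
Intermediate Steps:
W(N, Y) = 1/Y (W(N, Y) = (4/((Y*2)))/2 = (4/((2*Y)))/2 = (4*(1/(2*Y)))/2 = (2/Y)/2 = 1/Y)
W(6, 4)² = (1/4)² = (¼)² = 1/16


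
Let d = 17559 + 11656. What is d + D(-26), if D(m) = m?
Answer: 29189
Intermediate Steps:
d = 29215
d + D(-26) = 29215 - 26 = 29189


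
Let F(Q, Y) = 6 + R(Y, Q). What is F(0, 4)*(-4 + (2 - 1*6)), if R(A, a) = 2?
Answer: -64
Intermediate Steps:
F(Q, Y) = 8 (F(Q, Y) = 6 + 2 = 8)
F(0, 4)*(-4 + (2 - 1*6)) = 8*(-4 + (2 - 1*6)) = 8*(-4 + (2 - 6)) = 8*(-4 - 4) = 8*(-8) = -64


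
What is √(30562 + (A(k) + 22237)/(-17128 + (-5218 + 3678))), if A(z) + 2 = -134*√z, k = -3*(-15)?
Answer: √(2662566347727 + 1876134*√5)/9334 ≈ 174.82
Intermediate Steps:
k = 45
A(z) = -2 - 134*√z
√(30562 + (A(k) + 22237)/(-17128 + (-5218 + 3678))) = √(30562 + ((-2 - 402*√5) + 22237)/(-17128 + (-5218 + 3678))) = √(30562 + ((-2 - 402*√5) + 22237)/(-17128 - 1540)) = √(30562 + ((-2 - 402*√5) + 22237)/(-18668)) = √(30562 + (22235 - 402*√5)*(-1/18668)) = √(30562 + (-22235/18668 + 201*√5/9334)) = √(570509181/18668 + 201*√5/9334)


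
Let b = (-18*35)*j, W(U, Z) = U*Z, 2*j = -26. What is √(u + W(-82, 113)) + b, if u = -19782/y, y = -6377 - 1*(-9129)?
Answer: 8190 + I*√1097352002/344 ≈ 8190.0 + 96.297*I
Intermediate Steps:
j = -13 (j = (½)*(-26) = -13)
y = 2752 (y = -6377 + 9129 = 2752)
u = -9891/1376 (u = -19782/2752 = -19782*1/2752 = -9891/1376 ≈ -7.1882)
b = 8190 (b = -18*35*(-13) = -630*(-13) = 8190)
√(u + W(-82, 113)) + b = √(-9891/1376 - 82*113) + 8190 = √(-9891/1376 - 9266) + 8190 = √(-12759907/1376) + 8190 = I*√1097352002/344 + 8190 = 8190 + I*√1097352002/344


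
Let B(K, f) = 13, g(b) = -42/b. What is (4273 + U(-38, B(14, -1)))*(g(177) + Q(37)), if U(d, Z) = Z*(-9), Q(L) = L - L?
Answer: -58184/59 ≈ -986.17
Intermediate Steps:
Q(L) = 0
U(d, Z) = -9*Z
(4273 + U(-38, B(14, -1)))*(g(177) + Q(37)) = (4273 - 9*13)*(-42/177 + 0) = (4273 - 117)*(-42*1/177 + 0) = 4156*(-14/59 + 0) = 4156*(-14/59) = -58184/59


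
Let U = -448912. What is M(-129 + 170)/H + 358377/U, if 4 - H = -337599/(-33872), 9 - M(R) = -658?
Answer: -10214531958935/90730053232 ≈ -112.58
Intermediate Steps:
M(R) = 667 (M(R) = 9 - 1*(-658) = 9 + 658 = 667)
H = -202111/33872 (H = 4 - (-337599)/(-33872) = 4 - (-337599)*(-1)/33872 = 4 - 1*337599/33872 = 4 - 337599/33872 = -202111/33872 ≈ -5.9669)
M(-129 + 170)/H + 358377/U = 667/(-202111/33872) + 358377/(-448912) = 667*(-33872/202111) + 358377*(-1/448912) = -22592624/202111 - 358377/448912 = -10214531958935/90730053232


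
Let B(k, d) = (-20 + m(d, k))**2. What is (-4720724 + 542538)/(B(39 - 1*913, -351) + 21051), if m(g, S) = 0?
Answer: -4178186/21451 ≈ -194.78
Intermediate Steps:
B(k, d) = 400 (B(k, d) = (-20 + 0)**2 = (-20)**2 = 400)
(-4720724 + 542538)/(B(39 - 1*913, -351) + 21051) = (-4720724 + 542538)/(400 + 21051) = -4178186/21451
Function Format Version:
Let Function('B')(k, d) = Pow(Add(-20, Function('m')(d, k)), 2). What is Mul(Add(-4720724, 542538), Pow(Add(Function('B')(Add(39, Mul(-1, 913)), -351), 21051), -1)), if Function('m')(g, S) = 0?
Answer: Rational(-4178186, 21451) ≈ -194.78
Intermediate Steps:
Function('B')(k, d) = 400 (Function('B')(k, d) = Pow(Add(-20, 0), 2) = Pow(-20, 2) = 400)
Mul(Add(-4720724, 542538), Pow(Add(Function('B')(Add(39, Mul(-1, 913)), -351), 21051), -1)) = Mul(Add(-4720724, 542538), Pow(Add(400, 21051), -1)) = Mul(-4178186, Pow(21451, -1)) = Mul(-4178186, Rational(1, 21451)) = Rational(-4178186, 21451)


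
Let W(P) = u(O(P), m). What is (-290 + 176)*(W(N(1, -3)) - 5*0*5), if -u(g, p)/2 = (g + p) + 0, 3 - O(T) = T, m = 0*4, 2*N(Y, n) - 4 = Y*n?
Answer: 570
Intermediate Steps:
N(Y, n) = 2 + Y*n/2 (N(Y, n) = 2 + (Y*n)/2 = 2 + Y*n/2)
m = 0
O(T) = 3 - T
u(g, p) = -2*g - 2*p (u(g, p) = -2*((g + p) + 0) = -2*(g + p) = -2*g - 2*p)
W(P) = -6 + 2*P (W(P) = -2*(3 - P) - 2*0 = (-6 + 2*P) + 0 = -6 + 2*P)
(-290 + 176)*(W(N(1, -3)) - 5*0*5) = (-290 + 176)*((-6 + 2*(2 + (½)*1*(-3))) - 5*0*5) = -114*((-6 + 2*(2 - 3/2)) + 0*5) = -114*((-6 + 2*(½)) + 0) = -114*((-6 + 1) + 0) = -114*(-5 + 0) = -114*(-5) = 570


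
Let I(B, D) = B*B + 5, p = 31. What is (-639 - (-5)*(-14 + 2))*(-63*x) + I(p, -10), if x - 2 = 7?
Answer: 397299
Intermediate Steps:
x = 9 (x = 2 + 7 = 9)
I(B, D) = 5 + B² (I(B, D) = B² + 5 = 5 + B²)
(-639 - (-5)*(-14 + 2))*(-63*x) + I(p, -10) = (-639 - (-5)*(-14 + 2))*(-63*9) + (5 + 31²) = (-639 - (-5)*(-12))*(-567) + (5 + 961) = (-639 - 1*60)*(-567) + 966 = (-639 - 60)*(-567) + 966 = -699*(-567) + 966 = 396333 + 966 = 397299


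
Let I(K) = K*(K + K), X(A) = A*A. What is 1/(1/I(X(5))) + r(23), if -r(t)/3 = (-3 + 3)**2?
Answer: 1250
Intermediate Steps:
X(A) = A**2
I(K) = 2*K**2 (I(K) = K*(2*K) = 2*K**2)
r(t) = 0 (r(t) = -3*(-3 + 3)**2 = -3*0**2 = -3*0 = 0)
1/(1/I(X(5))) + r(23) = 1/(1/(2*(5**2)**2)) + 0 = 1/(1/(2*25**2)) + 0 = 1/(1/(2*625)) + 0 = 1/(1/1250) + 0 = 1250 + 0 = 1250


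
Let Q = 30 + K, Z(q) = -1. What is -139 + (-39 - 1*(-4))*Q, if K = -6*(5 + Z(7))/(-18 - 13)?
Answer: -37699/31 ≈ -1216.1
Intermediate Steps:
K = 24/31 (K = -6*(5 - 1)/(-18 - 13) = -6/((-31/4)) = -6/((-31*¼)) = -6/(-31/4) = -6*(-4/31) = 24/31 ≈ 0.77419)
Q = 954/31 (Q = 30 + 24/31 = 954/31 ≈ 30.774)
-139 + (-39 - 1*(-4))*Q = -139 + (-39 - 1*(-4))*(954/31) = -139 + (-39 + 4)*(954/31) = -139 - 35*954/31 = -139 - 33390/31 = -37699/31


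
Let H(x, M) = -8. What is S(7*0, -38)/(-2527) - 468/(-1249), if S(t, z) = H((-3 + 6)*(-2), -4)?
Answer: 1192628/3156223 ≈ 0.37787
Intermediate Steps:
S(t, z) = -8
S(7*0, -38)/(-2527) - 468/(-1249) = -8/(-2527) - 468/(-1249) = -8*(-1/2527) - 468*(-1/1249) = 8/2527 + 468/1249 = 1192628/3156223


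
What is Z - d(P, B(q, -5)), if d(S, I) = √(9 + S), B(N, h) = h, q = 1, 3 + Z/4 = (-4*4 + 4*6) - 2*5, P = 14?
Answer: -20 - √23 ≈ -24.796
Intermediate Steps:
Z = -20 (Z = -12 + 4*((-4*4 + 4*6) - 2*5) = -12 + 4*((-16 + 24) - 10) = -12 + 4*(8 - 10) = -12 + 4*(-2) = -12 - 8 = -20)
Z - d(P, B(q, -5)) = -20 - √(9 + 14) = -20 - √23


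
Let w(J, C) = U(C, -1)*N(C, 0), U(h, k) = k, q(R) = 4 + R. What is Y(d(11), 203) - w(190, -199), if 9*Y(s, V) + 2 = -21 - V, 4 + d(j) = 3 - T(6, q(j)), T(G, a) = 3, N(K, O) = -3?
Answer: -253/9 ≈ -28.111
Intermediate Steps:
w(J, C) = 3 (w(J, C) = -1*(-3) = 3)
d(j) = -4 (d(j) = -4 + (3 - 1*3) = -4 + (3 - 3) = -4 + 0 = -4)
Y(s, V) = -23/9 - V/9 (Y(s, V) = -2/9 + (-21 - V)/9 = -2/9 + (-7/3 - V/9) = -23/9 - V/9)
Y(d(11), 203) - w(190, -199) = (-23/9 - 1/9*203) - 1*3 = (-23/9 - 203/9) - 3 = -226/9 - 3 = -253/9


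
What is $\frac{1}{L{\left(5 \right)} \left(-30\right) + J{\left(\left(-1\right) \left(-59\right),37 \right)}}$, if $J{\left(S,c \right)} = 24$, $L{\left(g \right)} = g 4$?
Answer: $- \frac{1}{576} \approx -0.0017361$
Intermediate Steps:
$L{\left(g \right)} = 4 g$
$\frac{1}{L{\left(5 \right)} \left(-30\right) + J{\left(\left(-1\right) \left(-59\right),37 \right)}} = \frac{1}{4 \cdot 5 \left(-30\right) + 24} = \frac{1}{20 \left(-30\right) + 24} = \frac{1}{-600 + 24} = \frac{1}{-576} = - \frac{1}{576}$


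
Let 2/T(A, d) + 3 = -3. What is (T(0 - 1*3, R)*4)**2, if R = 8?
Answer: 16/9 ≈ 1.7778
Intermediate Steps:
T(A, d) = -1/3 (T(A, d) = 2/(-3 - 3) = 2/(-6) = 2*(-1/6) = -1/3)
(T(0 - 1*3, R)*4)**2 = (-1/3*4)**2 = (-4/3)**2 = 16/9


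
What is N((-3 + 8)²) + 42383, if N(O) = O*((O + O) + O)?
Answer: 44258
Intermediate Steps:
N(O) = 3*O² (N(O) = O*(2*O + O) = O*(3*O) = 3*O²)
N((-3 + 8)²) + 42383 = 3*((-3 + 8)²)² + 42383 = 3*(5²)² + 42383 = 3*25² + 42383 = 3*625 + 42383 = 1875 + 42383 = 44258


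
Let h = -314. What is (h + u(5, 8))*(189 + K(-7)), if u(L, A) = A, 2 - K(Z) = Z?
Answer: -60588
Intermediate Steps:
K(Z) = 2 - Z
(h + u(5, 8))*(189 + K(-7)) = (-314 + 8)*(189 + (2 - 1*(-7))) = -306*(189 + (2 + 7)) = -306*(189 + 9) = -306*198 = -60588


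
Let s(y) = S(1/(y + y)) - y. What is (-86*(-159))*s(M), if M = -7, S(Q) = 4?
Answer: 150414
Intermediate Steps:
s(y) = 4 - y
(-86*(-159))*s(M) = (-86*(-159))*(4 - 1*(-7)) = 13674*(4 + 7) = 13674*11 = 150414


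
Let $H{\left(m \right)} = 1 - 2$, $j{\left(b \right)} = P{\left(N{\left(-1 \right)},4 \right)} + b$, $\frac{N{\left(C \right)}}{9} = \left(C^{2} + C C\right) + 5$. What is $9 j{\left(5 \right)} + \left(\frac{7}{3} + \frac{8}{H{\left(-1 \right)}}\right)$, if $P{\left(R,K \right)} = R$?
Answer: $\frac{1819}{3} \approx 606.33$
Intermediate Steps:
$N{\left(C \right)} = 45 + 18 C^{2}$ ($N{\left(C \right)} = 9 \left(\left(C^{2} + C C\right) + 5\right) = 9 \left(\left(C^{2} + C^{2}\right) + 5\right) = 9 \left(2 C^{2} + 5\right) = 9 \left(5 + 2 C^{2}\right) = 45 + 18 C^{2}$)
$j{\left(b \right)} = 63 + b$ ($j{\left(b \right)} = \left(45 + 18 \left(-1\right)^{2}\right) + b = \left(45 + 18 \cdot 1\right) + b = \left(45 + 18\right) + b = 63 + b$)
$H{\left(m \right)} = -1$ ($H{\left(m \right)} = 1 - 2 = -1$)
$9 j{\left(5 \right)} + \left(\frac{7}{3} + \frac{8}{H{\left(-1 \right)}}\right) = 9 \left(63 + 5\right) + \left(\frac{7}{3} + \frac{8}{-1}\right) = 9 \cdot 68 + \left(7 \cdot \frac{1}{3} + 8 \left(-1\right)\right) = 612 + \left(\frac{7}{3} - 8\right) = 612 - \frac{17}{3} = \frac{1819}{3}$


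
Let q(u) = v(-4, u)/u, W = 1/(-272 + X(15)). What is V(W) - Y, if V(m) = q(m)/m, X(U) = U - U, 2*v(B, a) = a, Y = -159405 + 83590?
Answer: 75679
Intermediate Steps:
Y = -75815
v(B, a) = a/2
X(U) = 0
W = -1/272 (W = 1/(-272 + 0) = 1/(-272) = -1/272 ≈ -0.0036765)
q(u) = ½ (q(u) = (u/2)/u = ½)
V(m) = 1/(2*m)
V(W) - Y = 1/(2*(-1/272)) - 1*(-75815) = (½)*(-272) + 75815 = -136 + 75815 = 75679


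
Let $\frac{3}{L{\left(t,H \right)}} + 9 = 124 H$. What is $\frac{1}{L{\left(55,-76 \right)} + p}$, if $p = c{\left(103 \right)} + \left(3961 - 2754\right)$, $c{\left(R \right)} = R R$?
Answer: $\frac{9433}{111460325} \approx 8.4631 \cdot 10^{-5}$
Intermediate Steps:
$c{\left(R \right)} = R^{2}$
$p = 11816$ ($p = 103^{2} + \left(3961 - 2754\right) = 10609 + \left(3961 - 2754\right) = 10609 + 1207 = 11816$)
$L{\left(t,H \right)} = \frac{3}{-9 + 124 H}$
$\frac{1}{L{\left(55,-76 \right)} + p} = \frac{1}{\frac{3}{-9 + 124 \left(-76\right)} + 11816} = \frac{1}{\frac{3}{-9 - 9424} + 11816} = \frac{1}{\frac{3}{-9433} + 11816} = \frac{1}{3 \left(- \frac{1}{9433}\right) + 11816} = \frac{1}{- \frac{3}{9433} + 11816} = \frac{1}{\frac{111460325}{9433}} = \frac{9433}{111460325}$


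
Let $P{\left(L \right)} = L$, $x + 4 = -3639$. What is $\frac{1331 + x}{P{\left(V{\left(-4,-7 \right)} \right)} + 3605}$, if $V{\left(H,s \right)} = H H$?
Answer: $- \frac{136}{213} \approx -0.6385$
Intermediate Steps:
$x = -3643$ ($x = -4 - 3639 = -3643$)
$V{\left(H,s \right)} = H^{2}$
$\frac{1331 + x}{P{\left(V{\left(-4,-7 \right)} \right)} + 3605} = \frac{1331 - 3643}{\left(-4\right)^{2} + 3605} = - \frac{2312}{16 + 3605} = - \frac{2312}{3621} = \left(-2312\right) \frac{1}{3621} = - \frac{136}{213}$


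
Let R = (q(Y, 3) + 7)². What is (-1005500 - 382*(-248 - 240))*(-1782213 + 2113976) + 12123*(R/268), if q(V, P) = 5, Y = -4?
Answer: -18206697824736/67 ≈ -2.7174e+11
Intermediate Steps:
R = 144 (R = (5 + 7)² = 12² = 144)
(-1005500 - 382*(-248 - 240))*(-1782213 + 2113976) + 12123*(R/268) = (-1005500 - 382*(-248 - 240))*(-1782213 + 2113976) + 12123*(144/268) = (-1005500 - 382*(-488))*331763 + 12123*(144*(1/268)) = (-1005500 + 186416)*331763 + 12123*(36/67) = -819084*331763 + 436428/67 = -271741765092 + 436428/67 = -18206697824736/67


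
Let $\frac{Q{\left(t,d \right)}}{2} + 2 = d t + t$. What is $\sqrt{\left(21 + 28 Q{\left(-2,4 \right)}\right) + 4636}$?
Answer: $\sqrt{3985} \approx 63.127$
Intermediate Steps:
$Q{\left(t,d \right)} = -4 + 2 t + 2 d t$ ($Q{\left(t,d \right)} = -4 + 2 \left(d t + t\right) = -4 + 2 \left(t + d t\right) = -4 + \left(2 t + 2 d t\right) = -4 + 2 t + 2 d t$)
$\sqrt{\left(21 + 28 Q{\left(-2,4 \right)}\right) + 4636} = \sqrt{\left(21 + 28 \left(-4 + 2 \left(-2\right) + 2 \cdot 4 \left(-2\right)\right)\right) + 4636} = \sqrt{\left(21 + 28 \left(-4 - 4 - 16\right)\right) + 4636} = \sqrt{\left(21 + 28 \left(-24\right)\right) + 4636} = \sqrt{\left(21 - 672\right) + 4636} = \sqrt{-651 + 4636} = \sqrt{3985}$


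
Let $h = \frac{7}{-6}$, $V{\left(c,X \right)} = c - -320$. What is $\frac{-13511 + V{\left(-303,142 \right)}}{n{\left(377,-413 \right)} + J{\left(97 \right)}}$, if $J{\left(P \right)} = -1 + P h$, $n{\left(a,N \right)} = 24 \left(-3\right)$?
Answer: $\frac{80964}{1117} \approx 72.483$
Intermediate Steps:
$n{\left(a,N \right)} = -72$
$V{\left(c,X \right)} = 320 + c$ ($V{\left(c,X \right)} = c + 320 = 320 + c$)
$h = - \frac{7}{6}$ ($h = 7 \left(- \frac{1}{6}\right) = - \frac{7}{6} \approx -1.1667$)
$J{\left(P \right)} = -1 - \frac{7 P}{6}$ ($J{\left(P \right)} = -1 + P \left(- \frac{7}{6}\right) = -1 - \frac{7 P}{6}$)
$\frac{-13511 + V{\left(-303,142 \right)}}{n{\left(377,-413 \right)} + J{\left(97 \right)}} = \frac{-13511 + \left(320 - 303\right)}{-72 - \frac{685}{6}} = \frac{-13511 + 17}{-72 - \frac{685}{6}} = - \frac{13494}{-72 - \frac{685}{6}} = - \frac{13494}{- \frac{1117}{6}} = \left(-13494\right) \left(- \frac{6}{1117}\right) = \frac{80964}{1117}$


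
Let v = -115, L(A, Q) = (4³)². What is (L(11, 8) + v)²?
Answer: 15848361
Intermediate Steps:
L(A, Q) = 4096 (L(A, Q) = 64² = 4096)
(L(11, 8) + v)² = (4096 - 115)² = 3981² = 15848361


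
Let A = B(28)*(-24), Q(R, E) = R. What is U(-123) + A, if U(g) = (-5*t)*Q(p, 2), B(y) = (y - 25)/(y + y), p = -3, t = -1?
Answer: -114/7 ≈ -16.286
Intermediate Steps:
B(y) = (-25 + y)/(2*y) (B(y) = (-25 + y)/((2*y)) = (-25 + y)*(1/(2*y)) = (-25 + y)/(2*y))
U(g) = -15 (U(g) = -5*(-1)*(-3) = 5*(-3) = -15)
A = -9/7 (A = ((½)*(-25 + 28)/28)*(-24) = ((½)*(1/28)*3)*(-24) = (3/56)*(-24) = -9/7 ≈ -1.2857)
U(-123) + A = -15 - 9/7 = -114/7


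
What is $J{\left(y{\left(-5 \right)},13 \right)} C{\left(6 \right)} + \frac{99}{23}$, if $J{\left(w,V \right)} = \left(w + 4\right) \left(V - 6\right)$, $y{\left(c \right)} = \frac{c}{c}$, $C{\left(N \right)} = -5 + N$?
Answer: $\frac{904}{23} \approx 39.304$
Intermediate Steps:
$y{\left(c \right)} = 1$
$J{\left(w,V \right)} = \left(-6 + V\right) \left(4 + w\right)$ ($J{\left(w,V \right)} = \left(4 + w\right) \left(-6 + V\right) = \left(-6 + V\right) \left(4 + w\right)$)
$J{\left(y{\left(-5 \right)},13 \right)} C{\left(6 \right)} + \frac{99}{23} = \left(-24 - 6 + 4 \cdot 13 + 13 \cdot 1\right) \left(-5 + 6\right) + \frac{99}{23} = \left(-24 - 6 + 52 + 13\right) 1 + 99 \cdot \frac{1}{23} = 35 \cdot 1 + \frac{99}{23} = 35 + \frac{99}{23} = \frac{904}{23}$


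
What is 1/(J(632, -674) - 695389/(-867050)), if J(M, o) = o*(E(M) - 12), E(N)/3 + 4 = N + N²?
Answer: -867050/701354191709411 ≈ -1.2363e-9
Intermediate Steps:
E(N) = -12 + 3*N + 3*N² (E(N) = -12 + 3*(N + N²) = -12 + (3*N + 3*N²) = -12 + 3*N + 3*N²)
J(M, o) = o*(-24 + 3*M + 3*M²) (J(M, o) = o*((-12 + 3*M + 3*M²) - 12) = o*(-24 + 3*M + 3*M²))
1/(J(632, -674) - 695389/(-867050)) = 1/(3*(-674)*(-8 + 632 + 632²) - 695389/(-867050)) = 1/(3*(-674)*(-8 + 632 + 399424) - 695389*(-1/867050)) = 1/(3*(-674)*400048 + 695389/867050) = 1/(-808897056 + 695389/867050) = 1/(-701354191709411/867050) = -867050/701354191709411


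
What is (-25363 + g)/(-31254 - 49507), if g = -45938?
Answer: 71301/80761 ≈ 0.88286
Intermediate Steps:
(-25363 + g)/(-31254 - 49507) = (-25363 - 45938)/(-31254 - 49507) = -71301/(-80761) = -71301*(-1/80761) = 71301/80761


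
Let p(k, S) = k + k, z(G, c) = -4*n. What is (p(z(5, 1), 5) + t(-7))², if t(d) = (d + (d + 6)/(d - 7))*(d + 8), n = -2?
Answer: 16129/196 ≈ 82.291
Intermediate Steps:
z(G, c) = 8 (z(G, c) = -4*(-2) = 8)
p(k, S) = 2*k
t(d) = (8 + d)*(d + (6 + d)/(-7 + d)) (t(d) = (d + (6 + d)/(-7 + d))*(8 + d) = (8 + d)*(d + (6 + d)/(-7 + d)))
(p(z(5, 1), 5) + t(-7))² = (2*8 + (48 + (-7)³ - 42*(-7) + 2*(-7)²)/(-7 - 7))² = (16 + (48 - 343 + 294 + 2*49)/(-14))² = (16 - (48 - 343 + 294 + 98)/14)² = (16 - 1/14*97)² = (16 - 97/14)² = (127/14)² = 16129/196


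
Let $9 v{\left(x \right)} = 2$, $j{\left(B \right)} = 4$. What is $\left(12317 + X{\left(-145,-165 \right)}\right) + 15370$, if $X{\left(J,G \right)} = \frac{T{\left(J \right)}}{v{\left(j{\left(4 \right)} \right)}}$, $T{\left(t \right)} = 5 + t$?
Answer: $27057$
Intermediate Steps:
$v{\left(x \right)} = \frac{2}{9}$ ($v{\left(x \right)} = \frac{1}{9} \cdot 2 = \frac{2}{9}$)
$X{\left(J,G \right)} = \frac{45}{2} + \frac{9 J}{2}$ ($X{\left(J,G \right)} = \frac{5 + J}{\frac{2}{9}} = \left(5 + J\right) \frac{9}{2} = \frac{45}{2} + \frac{9 J}{2}$)
$\left(12317 + X{\left(-145,-165 \right)}\right) + 15370 = \left(12317 + \left(\frac{45}{2} + \frac{9}{2} \left(-145\right)\right)\right) + 15370 = \left(12317 + \left(\frac{45}{2} - \frac{1305}{2}\right)\right) + 15370 = \left(12317 - 630\right) + 15370 = 11687 + 15370 = 27057$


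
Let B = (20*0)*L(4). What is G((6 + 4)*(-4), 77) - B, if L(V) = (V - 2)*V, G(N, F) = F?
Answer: 77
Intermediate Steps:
L(V) = V*(-2 + V) (L(V) = (-2 + V)*V = V*(-2 + V))
B = 0 (B = (20*0)*(4*(-2 + 4)) = 0*(4*2) = 0*8 = 0)
G((6 + 4)*(-4), 77) - B = 77 - 1*0 = 77 + 0 = 77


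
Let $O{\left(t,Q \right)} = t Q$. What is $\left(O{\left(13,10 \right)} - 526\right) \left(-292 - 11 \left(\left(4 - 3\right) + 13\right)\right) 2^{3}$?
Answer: $1412928$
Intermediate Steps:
$O{\left(t,Q \right)} = Q t$
$\left(O{\left(13,10 \right)} - 526\right) \left(-292 - 11 \left(\left(4 - 3\right) + 13\right)\right) 2^{3} = \left(10 \cdot 13 - 526\right) \left(-292 - 11 \left(\left(4 - 3\right) + 13\right)\right) 2^{3} = \left(130 - 526\right) \left(-292 - 11 \left(\left(4 - 3\right) + 13\right)\right) 8 = - 396 \left(-292 - 11 \left(1 + 13\right)\right) 8 = - 396 \left(-292 - 154\right) 8 = \left(-396\right) \left(-446\right) 8 = 176616 \cdot 8 = 1412928$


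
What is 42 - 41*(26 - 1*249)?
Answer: 9185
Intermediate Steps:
42 - 41*(26 - 1*249) = 42 - 41*(26 - 249) = 42 - 41*(-223) = 42 + 9143 = 9185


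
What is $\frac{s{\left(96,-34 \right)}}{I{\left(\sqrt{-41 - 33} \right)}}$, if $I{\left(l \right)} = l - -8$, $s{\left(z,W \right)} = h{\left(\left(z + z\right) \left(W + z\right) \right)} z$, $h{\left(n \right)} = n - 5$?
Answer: $\frac{1523072}{23} - \frac{190384 i \sqrt{74}}{23} \approx 66221.0 - 71206.0 i$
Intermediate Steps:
$h{\left(n \right)} = -5 + n$
$s{\left(z,W \right)} = z \left(-5 + 2 z \left(W + z\right)\right)$ ($s{\left(z,W \right)} = \left(-5 + \left(z + z\right) \left(W + z\right)\right) z = \left(-5 + 2 z \left(W + z\right)\right) z = z \left(-5 + 2 z \left(W + z\right)\right)$)
$I{\left(l \right)} = 8 + l$ ($I{\left(l \right)} = l + 8 = 8 + l$)
$\frac{s{\left(96,-34 \right)}}{I{\left(\sqrt{-41 - 33} \right)}} = \frac{96 \left(-5 + 2 \cdot 96 \left(-34 + 96\right)\right)}{8 + \sqrt{-41 - 33}} = \frac{96 \left(-5 + 2 \cdot 96 \cdot 62\right)}{8 + \sqrt{-74}} = \frac{96 \left(-5 + 11904\right)}{8 + i \sqrt{74}} = \frac{96 \cdot 11899}{8 + i \sqrt{74}} = \frac{1142304}{8 + i \sqrt{74}}$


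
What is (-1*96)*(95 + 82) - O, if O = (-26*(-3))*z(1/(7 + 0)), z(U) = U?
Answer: -119022/7 ≈ -17003.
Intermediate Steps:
O = 78/7 (O = (-26*(-3))/(7 + 0) = 78/7 ≈ 11.143)
(-1*96)*(95 + 82) - O = (-1*96)*(95 + 82) - 1*78/7 = -96*177 - 78/7 = -16992 - 78/7 = -119022/7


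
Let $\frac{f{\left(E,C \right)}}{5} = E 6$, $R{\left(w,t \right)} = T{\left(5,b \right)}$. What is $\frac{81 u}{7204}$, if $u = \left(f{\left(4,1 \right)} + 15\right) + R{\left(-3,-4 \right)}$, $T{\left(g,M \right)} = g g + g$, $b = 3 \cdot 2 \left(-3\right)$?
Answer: $\frac{13365}{7204} \approx 1.8552$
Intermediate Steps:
$b = -18$ ($b = 6 \left(-3\right) = -18$)
$T{\left(g,M \right)} = g + g^{2}$ ($T{\left(g,M \right)} = g^{2} + g = g + g^{2}$)
$R{\left(w,t \right)} = 30$ ($R{\left(w,t \right)} = 5 \left(1 + 5\right) = 5 \cdot 6 = 30$)
$f{\left(E,C \right)} = 30 E$ ($f{\left(E,C \right)} = 5 E 6 = 5 \cdot 6 E = 30 E$)
$u = 165$ ($u = \left(30 \cdot 4 + 15\right) + 30 = \left(120 + 15\right) + 30 = 135 + 30 = 165$)
$\frac{81 u}{7204} = \frac{81 \cdot 165}{7204} = 13365 \cdot \frac{1}{7204} = \frac{13365}{7204}$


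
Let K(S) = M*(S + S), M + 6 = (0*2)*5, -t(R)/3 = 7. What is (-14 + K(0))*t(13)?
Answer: 294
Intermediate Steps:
t(R) = -21 (t(R) = -3*7 = -21)
M = -6 (M = -6 + (0*2)*5 = -6 + 0*5 = -6 + 0 = -6)
K(S) = -12*S (K(S) = -6*(S + S) = -12*S)
(-14 + K(0))*t(13) = (-14 - 12*0)*(-21) = (-14 + 0)*(-21) = -14*(-21) = 294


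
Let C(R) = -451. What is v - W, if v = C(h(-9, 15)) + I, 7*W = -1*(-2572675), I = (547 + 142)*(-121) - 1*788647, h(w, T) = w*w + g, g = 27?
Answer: -1239992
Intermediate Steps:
h(w, T) = 27 + w² (h(w, T) = w*w + 27 = w² + 27 = 27 + w²)
I = -872016 (I = 689*(-121) - 788647 = -83369 - 788647 = -872016)
W = 367525 (W = (-1*(-2572675))/7 = (⅐)*2572675 = 367525)
v = -872467 (v = -451 - 872016 = -872467)
v - W = -872467 - 1*367525 = -872467 - 367525 = -1239992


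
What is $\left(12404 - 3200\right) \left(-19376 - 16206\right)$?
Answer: $-327496728$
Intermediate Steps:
$\left(12404 - 3200\right) \left(-19376 - 16206\right) = 9204 \left(-35582\right) = -327496728$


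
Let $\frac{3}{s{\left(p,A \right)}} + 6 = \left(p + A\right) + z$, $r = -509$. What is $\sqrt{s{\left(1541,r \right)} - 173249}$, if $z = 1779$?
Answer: $\frac{3 i \sqrt{16828734010}}{935} \approx 416.23 i$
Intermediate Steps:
$s{\left(p,A \right)} = \frac{3}{1773 + A + p}$ ($s{\left(p,A \right)} = \frac{3}{-6 + \left(\left(p + A\right) + 1779\right)} = \frac{3}{-6 + \left(\left(A + p\right) + 1779\right)} = \frac{3}{-6 + \left(1779 + A + p\right)} = \frac{3}{1773 + A + p}$)
$\sqrt{s{\left(1541,r \right)} - 173249} = \sqrt{\frac{3}{1773 - 509 + 1541} - 173249} = \sqrt{\frac{3}{2805} - 173249} = \sqrt{3 \cdot \frac{1}{2805} - 173249} = \sqrt{\frac{1}{935} - 173249} = \sqrt{- \frac{161987814}{935}} = \frac{3 i \sqrt{16828734010}}{935}$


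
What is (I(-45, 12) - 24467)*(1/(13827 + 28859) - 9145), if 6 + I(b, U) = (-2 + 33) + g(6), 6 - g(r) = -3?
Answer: 9537750638077/42686 ≈ 2.2344e+8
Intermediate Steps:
g(r) = 9 (g(r) = 6 - 1*(-3) = 6 + 3 = 9)
I(b, U) = 34 (I(b, U) = -6 + ((-2 + 33) + 9) = -6 + (31 + 9) = -6 + 40 = 34)
(I(-45, 12) - 24467)*(1/(13827 + 28859) - 9145) = (34 - 24467)*(1/(13827 + 28859) - 9145) = -24433*(1/42686 - 9145) = -24433*(-390363469/42686) = 9537750638077/42686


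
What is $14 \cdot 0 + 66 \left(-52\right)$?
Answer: $-3432$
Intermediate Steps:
$14 \cdot 0 + 66 \left(-52\right) = 0 - 3432 = -3432$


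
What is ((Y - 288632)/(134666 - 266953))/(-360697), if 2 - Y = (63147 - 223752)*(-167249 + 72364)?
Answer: -15239294055/47715524039 ≈ -0.31938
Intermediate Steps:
Y = -15239005423 (Y = 2 - (63147 - 223752)*(-167249 + 72364) = 2 - (-160605)*(-94885) = 2 - 1*15239005425 = 2 - 15239005425 = -15239005423)
((Y - 288632)/(134666 - 266953))/(-360697) = ((-15239005423 - 288632)/(134666 - 266953))/(-360697) = -15239294055/(-132287)*(-1/360697) = -15239294055*(-1/132287)*(-1/360697) = (15239294055/132287)*(-1/360697) = -15239294055/47715524039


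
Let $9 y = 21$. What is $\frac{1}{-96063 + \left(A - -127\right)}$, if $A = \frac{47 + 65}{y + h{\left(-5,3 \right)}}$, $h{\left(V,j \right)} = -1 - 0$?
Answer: $- \frac{1}{95852} \approx -1.0433 \cdot 10^{-5}$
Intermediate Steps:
$y = \frac{7}{3}$ ($y = \frac{1}{9} \cdot 21 = \frac{7}{3} \approx 2.3333$)
$h{\left(V,j \right)} = -1$ ($h{\left(V,j \right)} = -1 + 0 = -1$)
$A = 84$ ($A = \frac{47 + 65}{\frac{7}{3} - 1} = \frac{112}{\frac{4}{3}} = 112 \cdot \frac{3}{4} = 84$)
$\frac{1}{-96063 + \left(A - -127\right)} = \frac{1}{-96063 + \left(84 - -127\right)} = \frac{1}{-96063 + \left(84 + 127\right)} = \frac{1}{-96063 + 211} = \frac{1}{-95852} = - \frac{1}{95852}$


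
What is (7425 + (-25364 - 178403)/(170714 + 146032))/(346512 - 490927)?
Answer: -2351635283/45742873590 ≈ -0.051410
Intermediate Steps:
(7425 + (-25364 - 178403)/(170714 + 146032))/(346512 - 490927) = (7425 - 203767/316746)/(-144415) = (7425 - 203767*1/316746)*(-1/144415) = (7425 - 203767/316746)*(-1/144415) = (2351635283/316746)*(-1/144415) = -2351635283/45742873590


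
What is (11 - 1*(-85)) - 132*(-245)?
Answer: 32436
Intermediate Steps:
(11 - 1*(-85)) - 132*(-245) = (11 + 85) + 32340 = 96 + 32340 = 32436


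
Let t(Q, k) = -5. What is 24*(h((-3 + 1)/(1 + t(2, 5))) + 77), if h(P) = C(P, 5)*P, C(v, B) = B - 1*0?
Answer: 1908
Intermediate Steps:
C(v, B) = B (C(v, B) = B + 0 = B)
h(P) = 5*P
24*(h((-3 + 1)/(1 + t(2, 5))) + 77) = 24*(5*((-3 + 1)/(1 - 5)) + 77) = 24*(5*(-2/(-4)) + 77) = 24*(5*(-2*(-1/4)) + 77) = 24*(5*(1/2) + 77) = 24*(5/2 + 77) = 24*(159/2) = 1908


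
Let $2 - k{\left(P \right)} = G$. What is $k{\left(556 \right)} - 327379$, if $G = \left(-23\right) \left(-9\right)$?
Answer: $-327584$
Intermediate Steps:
$G = 207$
$k{\left(P \right)} = -205$ ($k{\left(P \right)} = 2 - 207 = -205$)
$k{\left(556 \right)} - 327379 = -205 - 327379 = -327584$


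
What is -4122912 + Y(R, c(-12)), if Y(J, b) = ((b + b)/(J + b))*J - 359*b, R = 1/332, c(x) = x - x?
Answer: -4122912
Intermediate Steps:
c(x) = 0
R = 1/332 ≈ 0.0030120
Y(J, b) = -359*b + 2*J*b/(J + b) (Y(J, b) = ((2*b)/(J + b))*J - 359*b = (2*b/(J + b))*J - 359*b = 2*J*b/(J + b) - 359*b = -359*b + 2*J*b/(J + b))
-4122912 + Y(R, c(-12)) = -4122912 - 1*0*(357*(1/332) + 359*0)/(1/332 + 0) = -4122912 - 1*0*(357/332 + 0)/1/332 = -4122912 - 1*0*332*357/332 = -4122912 + 0 = -4122912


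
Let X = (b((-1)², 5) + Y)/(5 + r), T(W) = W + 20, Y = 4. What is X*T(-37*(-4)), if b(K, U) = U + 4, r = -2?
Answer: 728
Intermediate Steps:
T(W) = 20 + W
b(K, U) = 4 + U
X = 13/3 (X = ((4 + 5) + 4)/(5 - 2) = (9 + 4)/3 = 13*(⅓) = 13/3 ≈ 4.3333)
X*T(-37*(-4)) = 13*(20 - 37*(-4))/3 = 13*(20 + 148)/3 = (13/3)*168 = 728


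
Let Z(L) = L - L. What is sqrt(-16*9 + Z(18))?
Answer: 12*I ≈ 12.0*I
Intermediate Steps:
Z(L) = 0
sqrt(-16*9 + Z(18)) = sqrt(-16*9 + 0) = sqrt(-144 + 0) = sqrt(-144) = 12*I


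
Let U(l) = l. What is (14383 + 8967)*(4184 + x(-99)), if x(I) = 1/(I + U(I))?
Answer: 9671931925/99 ≈ 9.7696e+7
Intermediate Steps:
x(I) = 1/(2*I) (x(I) = 1/(I + I) = 1/(2*I))
(14383 + 8967)*(4184 + x(-99)) = (14383 + 8967)*(4184 + (1/2)/(-99)) = 23350*(4184 + (1/2)*(-1/99)) = 23350*(4184 - 1/198) = 23350*(828431/198) = 9671931925/99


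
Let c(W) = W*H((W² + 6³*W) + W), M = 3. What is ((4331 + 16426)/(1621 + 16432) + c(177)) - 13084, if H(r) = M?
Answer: -226598552/18053 ≈ -12552.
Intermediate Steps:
H(r) = 3
c(W) = 3*W (c(W) = W*3 = 3*W)
((4331 + 16426)/(1621 + 16432) + c(177)) - 13084 = ((4331 + 16426)/(1621 + 16432) + 3*177) - 13084 = (20757/18053 + 531) - 13084 = 9606900/18053 - 13084 = -226598552/18053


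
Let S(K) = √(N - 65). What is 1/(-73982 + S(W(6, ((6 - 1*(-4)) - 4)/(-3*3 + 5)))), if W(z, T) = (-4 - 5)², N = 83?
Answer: -36991/2736668153 - 3*√2/5473336306 ≈ -1.3518e-5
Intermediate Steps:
W(z, T) = 81 (W(z, T) = (-9)² = 81)
S(K) = 3*√2 (S(K) = √(83 - 65) = √18 = 3*√2)
1/(-73982 + S(W(6, ((6 - 1*(-4)) - 4)/(-3*3 + 5)))) = 1/(-73982 + 3*√2)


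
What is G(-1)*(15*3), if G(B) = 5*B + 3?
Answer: -90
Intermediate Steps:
G(B) = 3 + 5*B
G(-1)*(15*3) = (3 + 5*(-1))*(15*3) = (3 - 5)*45 = -2*45 = -90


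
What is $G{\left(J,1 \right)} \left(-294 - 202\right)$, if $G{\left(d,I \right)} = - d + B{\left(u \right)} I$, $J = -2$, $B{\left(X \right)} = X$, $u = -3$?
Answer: $496$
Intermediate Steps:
$G{\left(d,I \right)} = - d - 3 I$
$G{\left(J,1 \right)} \left(-294 - 202\right) = \left(\left(-1\right) \left(-2\right) - 3\right) \left(-294 - 202\right) = \left(2 - 3\right) \left(-294 - 202\right) = - (-294 - 202) = \left(-1\right) \left(-496\right) = 496$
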